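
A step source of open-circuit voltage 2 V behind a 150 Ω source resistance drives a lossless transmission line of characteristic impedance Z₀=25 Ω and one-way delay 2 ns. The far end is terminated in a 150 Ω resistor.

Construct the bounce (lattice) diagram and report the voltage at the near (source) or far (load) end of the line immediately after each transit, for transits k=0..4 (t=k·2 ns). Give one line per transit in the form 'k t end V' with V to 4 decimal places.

0 0 source 0.2857
1 2 load 0.4898
2 4 source 0.6356
3 6 load 0.7397
4 8 source 0.8141

Γ_L=0.714286, Γ_S=0.714286; launch V₁=2·25/175=0.285714
k=0 src: V=0.2857
k=1 load: inc=0.285714, refl=0.285714·0.714286=0.2041; V=0.000000+0.285714+0.204082=0.4898
k=2 src: inc=0.204082, refl=0.204082·0.714286=0.1458; V=0.285714+0.204082+0.145773=0.6356
k=3 load: inc=0.145773, refl=0.145773·0.714286=0.1041; V=0.489796+0.145773+0.104123=0.7397
k=4 src: inc=0.104123, refl=0.104123·0.714286=0.0744; V=0.635569+0.104123+0.074374=0.8141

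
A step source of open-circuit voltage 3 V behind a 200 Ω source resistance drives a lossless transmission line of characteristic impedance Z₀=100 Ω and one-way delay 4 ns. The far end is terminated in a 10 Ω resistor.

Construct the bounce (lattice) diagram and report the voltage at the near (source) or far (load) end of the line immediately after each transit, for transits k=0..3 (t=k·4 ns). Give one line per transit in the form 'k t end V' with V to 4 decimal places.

0 0 source 1.0000
1 4 load 0.1818
2 8 source -0.0909
3 12 load 0.1322

Γ_L=-0.818182, Γ_S=0.333333; launch V₁=3·100/300=1.000000
k=0 src: V=1.0000
k=1 load: inc=1.000000, refl=1.000000·-0.818182=-0.8182; V=0.000000+1.000000+-0.818182=0.1818
k=2 src: inc=-0.818182, refl=-0.818182·0.333333=-0.2727; V=1.000000+-0.818182+-0.272727=-0.0909
k=3 load: inc=-0.272727, refl=-0.272727·-0.818182=0.2231; V=0.181818+-0.272727+0.223140=0.1322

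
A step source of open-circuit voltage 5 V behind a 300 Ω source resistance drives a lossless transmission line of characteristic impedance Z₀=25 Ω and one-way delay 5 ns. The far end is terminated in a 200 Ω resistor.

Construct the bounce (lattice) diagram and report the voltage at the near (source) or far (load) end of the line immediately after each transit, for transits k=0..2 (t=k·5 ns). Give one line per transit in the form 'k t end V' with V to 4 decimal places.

0 0 source 0.3846
1 5 load 0.6838
2 10 source 0.9369

Γ_L=0.777778, Γ_S=0.846154; launch V₁=5·25/325=0.384615
k=0 src: V=0.3846
k=1 load: inc=0.384615, refl=0.384615·0.777778=0.2991; V=0.000000+0.384615+0.299145=0.6838
k=2 src: inc=0.299145, refl=0.299145·0.846154=0.2531; V=0.384615+0.299145+0.253123=0.9369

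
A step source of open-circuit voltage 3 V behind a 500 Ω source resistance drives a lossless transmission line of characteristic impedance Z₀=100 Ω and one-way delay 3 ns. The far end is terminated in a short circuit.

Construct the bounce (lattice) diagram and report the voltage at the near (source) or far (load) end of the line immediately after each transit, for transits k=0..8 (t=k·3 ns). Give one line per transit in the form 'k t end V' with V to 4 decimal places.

Γ_L=-1.000000, Γ_S=0.666667; launch V₁=3·100/600=0.500000
k=0 src: V=0.5000
k=1 load: inc=0.500000, refl=0.500000·-1.000000=-0.5000; V=0.000000+0.500000+-0.500000=0.0000
k=2 src: inc=-0.500000, refl=-0.500000·0.666667=-0.3333; V=0.500000+-0.500000+-0.333333=-0.3333
k=3 load: inc=-0.333333, refl=-0.333333·-1.000000=0.3333; V=0.000000+-0.333333+0.333333=0.0000
k=4 src: inc=0.333333, refl=0.333333·0.666667=0.2222; V=-0.333333+0.333333+0.222222=0.2222
k=5 load: inc=0.222222, refl=0.222222·-1.000000=-0.2222; V=0.000000+0.222222+-0.222222=0.0000
k=6 src: inc=-0.222222, refl=-0.222222·0.666667=-0.1481; V=0.222222+-0.222222+-0.148148=-0.1481
k=7 load: inc=-0.148148, refl=-0.148148·-1.000000=0.1481; V=0.000000+-0.148148+0.148148=0.0000
k=8 src: inc=0.148148, refl=0.148148·0.666667=0.0988; V=-0.148148+0.148148+0.098765=0.0988

0 0 source 0.5000
1 3 load 0.0000
2 6 source -0.3333
3 9 load 0.0000
4 12 source 0.2222
5 15 load 0.0000
6 18 source -0.1481
7 21 load 0.0000
8 24 source 0.0988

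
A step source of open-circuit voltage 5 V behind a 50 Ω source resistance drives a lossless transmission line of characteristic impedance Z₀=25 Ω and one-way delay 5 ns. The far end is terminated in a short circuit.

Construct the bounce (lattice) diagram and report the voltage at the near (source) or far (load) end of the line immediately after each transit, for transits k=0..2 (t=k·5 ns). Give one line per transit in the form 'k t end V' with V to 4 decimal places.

Γ_L=-1.000000, Γ_S=0.333333; launch V₁=5·25/75=1.666667
k=0 src: V=1.6667
k=1 load: inc=1.666667, refl=1.666667·-1.000000=-1.6667; V=0.000000+1.666667+-1.666667=0.0000
k=2 src: inc=-1.666667, refl=-1.666667·0.333333=-0.5556; V=1.666667+-1.666667+-0.555556=-0.5556

0 0 source 1.6667
1 5 load 0.0000
2 10 source -0.5556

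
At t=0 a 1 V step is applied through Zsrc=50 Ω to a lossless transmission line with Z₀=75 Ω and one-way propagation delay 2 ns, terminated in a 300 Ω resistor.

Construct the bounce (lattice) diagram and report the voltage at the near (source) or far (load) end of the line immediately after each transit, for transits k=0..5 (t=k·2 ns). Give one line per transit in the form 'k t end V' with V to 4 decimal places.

Γ_L=0.600000, Γ_S=-0.200000; launch V₁=1·75/125=0.600000
k=0 src: V=0.6000
k=1 load: inc=0.600000, refl=0.600000·0.600000=0.3600; V=0.000000+0.600000+0.360000=0.9600
k=2 src: inc=0.360000, refl=0.360000·-0.200000=-0.0720; V=0.600000+0.360000+-0.072000=0.8880
k=3 load: inc=-0.072000, refl=-0.072000·0.600000=-0.0432; V=0.960000+-0.072000+-0.043200=0.8448
k=4 src: inc=-0.043200, refl=-0.043200·-0.200000=0.0086; V=0.888000+-0.043200+0.008640=0.8534
k=5 load: inc=0.008640, refl=0.008640·0.600000=0.0052; V=0.844800+0.008640+0.005184=0.8586

0 0 source 0.6000
1 2 load 0.9600
2 4 source 0.8880
3 6 load 0.8448
4 8 source 0.8534
5 10 load 0.8586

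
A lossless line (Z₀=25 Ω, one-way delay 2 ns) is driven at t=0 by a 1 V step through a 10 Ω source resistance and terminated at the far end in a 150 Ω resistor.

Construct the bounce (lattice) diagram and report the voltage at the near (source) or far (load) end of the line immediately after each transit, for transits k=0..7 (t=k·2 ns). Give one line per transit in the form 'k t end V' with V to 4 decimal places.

Γ_L=0.714286, Γ_S=-0.428571; launch V₁=1·25/35=0.714286
k=0 src: V=0.7143
k=1 load: inc=0.714286, refl=0.714286·0.714286=0.5102; V=0.000000+0.714286+0.510204=1.2245
k=2 src: inc=0.510204, refl=0.510204·-0.428571=-0.2187; V=0.714286+0.510204+-0.218659=1.0058
k=3 load: inc=-0.218659, refl=-0.218659·0.714286=-0.1562; V=1.224490+-0.218659+-0.156185=0.8496
k=4 src: inc=-0.156185, refl=-0.156185·-0.428571=0.0669; V=1.005831+-0.156185+0.066936=0.9166
k=5 load: inc=0.066936, refl=0.066936·0.714286=0.0478; V=0.849646+0.066936+0.047812=0.9644
k=6 src: inc=0.047812, refl=0.047812·-0.428571=-0.0205; V=0.916582+0.047812+-0.020491=0.9439
k=7 load: inc=-0.020491, refl=-0.020491·0.714286=-0.0146; V=0.964394+-0.020491+-0.014636=0.9293

0 0 source 0.7143
1 2 load 1.2245
2 4 source 1.0058
3 6 load 0.8496
4 8 source 0.9166
5 10 load 0.9644
6 12 source 0.9439
7 14 load 0.9293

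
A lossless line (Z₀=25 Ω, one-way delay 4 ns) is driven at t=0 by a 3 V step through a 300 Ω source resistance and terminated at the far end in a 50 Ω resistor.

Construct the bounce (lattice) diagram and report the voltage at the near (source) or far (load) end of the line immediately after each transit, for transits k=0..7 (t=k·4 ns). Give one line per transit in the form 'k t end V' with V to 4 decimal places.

0 0 source 0.2308
1 4 load 0.3077
2 8 source 0.3728
3 12 load 0.3945
4 16 source 0.4128
5 20 load 0.4190
6 24 source 0.4241
7 28 load 0.4259

Γ_L=0.333333, Γ_S=0.846154; launch V₁=3·25/325=0.230769
k=0 src: V=0.2308
k=1 load: inc=0.230769, refl=0.230769·0.333333=0.0769; V=0.000000+0.230769+0.076923=0.3077
k=2 src: inc=0.076923, refl=0.076923·0.846154=0.0651; V=0.230769+0.076923+0.065089=0.3728
k=3 load: inc=0.065089, refl=0.065089·0.333333=0.0217; V=0.307692+0.065089+0.021696=0.3945
k=4 src: inc=0.021696, refl=0.021696·0.846154=0.0184; V=0.372781+0.021696+0.018358=0.4128
k=5 load: inc=0.018358, refl=0.018358·0.333333=0.0061; V=0.394477+0.018358+0.006119=0.4190
k=6 src: inc=0.006119, refl=0.006119·0.846154=0.0052; V=0.412836+0.006119+0.005178=0.4241
k=7 load: inc=0.005178, refl=0.005178·0.333333=0.0017; V=0.418955+0.005178+0.001726=0.4259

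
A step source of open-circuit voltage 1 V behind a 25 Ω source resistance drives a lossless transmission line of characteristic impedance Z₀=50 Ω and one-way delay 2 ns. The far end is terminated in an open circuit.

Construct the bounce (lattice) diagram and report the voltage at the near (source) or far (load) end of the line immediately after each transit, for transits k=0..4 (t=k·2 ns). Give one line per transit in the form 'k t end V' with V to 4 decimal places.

Γ_L=1.000000, Γ_S=-0.333333; launch V₁=1·50/75=0.666667
k=0 src: V=0.6667
k=1 load: inc=0.666667, refl=0.666667·1.000000=0.6667; V=0.000000+0.666667+0.666667=1.3333
k=2 src: inc=0.666667, refl=0.666667·-0.333333=-0.2222; V=0.666667+0.666667+-0.222222=1.1111
k=3 load: inc=-0.222222, refl=-0.222222·1.000000=-0.2222; V=1.333333+-0.222222+-0.222222=0.8889
k=4 src: inc=-0.222222, refl=-0.222222·-0.333333=0.0741; V=1.111111+-0.222222+0.074074=0.9630

0 0 source 0.6667
1 2 load 1.3333
2 4 source 1.1111
3 6 load 0.8889
4 8 source 0.9630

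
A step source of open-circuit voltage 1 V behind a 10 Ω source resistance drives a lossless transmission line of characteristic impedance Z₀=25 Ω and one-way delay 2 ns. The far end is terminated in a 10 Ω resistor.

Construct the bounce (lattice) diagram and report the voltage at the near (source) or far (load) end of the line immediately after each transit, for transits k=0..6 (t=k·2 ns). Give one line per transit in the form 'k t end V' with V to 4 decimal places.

Γ_L=-0.428571, Γ_S=-0.428571; launch V₁=1·25/35=0.714286
k=0 src: V=0.7143
k=1 load: inc=0.714286, refl=0.714286·-0.428571=-0.3061; V=0.000000+0.714286+-0.306122=0.4082
k=2 src: inc=-0.306122, refl=-0.306122·-0.428571=0.1312; V=0.714286+-0.306122+0.131195=0.5394
k=3 load: inc=0.131195, refl=0.131195·-0.428571=-0.0562; V=0.408163+0.131195+-0.056227=0.4831
k=4 src: inc=-0.056227, refl=-0.056227·-0.428571=0.0241; V=0.539359+-0.056227+0.024097=0.5072
k=5 load: inc=0.024097, refl=0.024097·-0.428571=-0.0103; V=0.483132+0.024097+-0.010327=0.4969
k=6 src: inc=-0.010327, refl=-0.010327·-0.428571=0.0044; V=0.507229+-0.010327+0.004426=0.5013

0 0 source 0.7143
1 2 load 0.4082
2 4 source 0.5394
3 6 load 0.4831
4 8 source 0.5072
5 10 load 0.4969
6 12 source 0.5013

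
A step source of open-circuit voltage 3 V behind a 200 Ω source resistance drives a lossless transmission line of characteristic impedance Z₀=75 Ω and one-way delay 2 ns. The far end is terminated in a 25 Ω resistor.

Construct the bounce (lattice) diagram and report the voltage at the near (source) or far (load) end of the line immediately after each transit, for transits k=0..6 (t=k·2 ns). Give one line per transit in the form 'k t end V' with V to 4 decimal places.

0 0 source 0.8182
1 2 load 0.4091
2 4 source 0.2231
3 6 load 0.3161
4 8 source 0.3584
5 10 load 0.3372
6 12 source 0.3276

Γ_L=-0.500000, Γ_S=0.454545; launch V₁=3·75/275=0.818182
k=0 src: V=0.8182
k=1 load: inc=0.818182, refl=0.818182·-0.500000=-0.4091; V=0.000000+0.818182+-0.409091=0.4091
k=2 src: inc=-0.409091, refl=-0.409091·0.454545=-0.1860; V=0.818182+-0.409091+-0.185950=0.2231
k=3 load: inc=-0.185950, refl=-0.185950·-0.500000=0.0930; V=0.409091+-0.185950+0.092975=0.3161
k=4 src: inc=0.092975, refl=0.092975·0.454545=0.0423; V=0.223140+0.092975+0.042261=0.3584
k=5 load: inc=0.042261, refl=0.042261·-0.500000=-0.0211; V=0.316116+0.042261+-0.021131=0.3372
k=6 src: inc=-0.021131, refl=-0.021131·0.454545=-0.0096; V=0.358377+-0.021131+-0.009605=0.3276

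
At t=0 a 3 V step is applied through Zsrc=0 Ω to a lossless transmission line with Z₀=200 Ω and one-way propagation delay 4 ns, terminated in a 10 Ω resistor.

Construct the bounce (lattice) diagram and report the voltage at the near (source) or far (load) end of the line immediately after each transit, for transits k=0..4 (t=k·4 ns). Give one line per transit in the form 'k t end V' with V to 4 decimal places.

0 0 source 3.0000
1 4 load 0.2857
2 8 source 3.0000
3 12 load 0.5442
4 16 source 3.0000

Γ_L=-0.904762, Γ_S=-1.000000; launch V₁=3·200/200=3.000000
k=0 src: V=3.0000
k=1 load: inc=3.000000, refl=3.000000·-0.904762=-2.7143; V=0.000000+3.000000+-2.714286=0.2857
k=2 src: inc=-2.714286, refl=-2.714286·-1.000000=2.7143; V=3.000000+-2.714286+2.714286=3.0000
k=3 load: inc=2.714286, refl=2.714286·-0.904762=-2.4558; V=0.285714+2.714286+-2.455782=0.5442
k=4 src: inc=-2.455782, refl=-2.455782·-1.000000=2.4558; V=3.000000+-2.455782+2.455782=3.0000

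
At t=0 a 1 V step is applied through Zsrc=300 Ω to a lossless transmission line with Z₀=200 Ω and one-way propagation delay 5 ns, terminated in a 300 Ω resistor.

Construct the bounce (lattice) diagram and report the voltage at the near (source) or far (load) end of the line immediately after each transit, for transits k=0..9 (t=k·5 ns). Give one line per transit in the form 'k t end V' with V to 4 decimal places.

Γ_L=0.200000, Γ_S=0.200000; launch V₁=1·200/500=0.400000
k=0 src: V=0.4000
k=1 load: inc=0.400000, refl=0.400000·0.200000=0.0800; V=0.000000+0.400000+0.080000=0.4800
k=2 src: inc=0.080000, refl=0.080000·0.200000=0.0160; V=0.400000+0.080000+0.016000=0.4960
k=3 load: inc=0.016000, refl=0.016000·0.200000=0.0032; V=0.480000+0.016000+0.003200=0.4992
k=4 src: inc=0.003200, refl=0.003200·0.200000=0.0006; V=0.496000+0.003200+0.000640=0.4998
k=5 load: inc=0.000640, refl=0.000640·0.200000=0.0001; V=0.499200+0.000640+0.000128=0.5000
k=6 src: inc=0.000128, refl=0.000128·0.200000=0.0000; V=0.499840+0.000128+0.000026=0.5000
k=7 load: inc=0.000026, refl=0.000026·0.200000=0.0000; V=0.499968+0.000026+0.000005=0.5000
k=8 src: inc=0.000005, refl=0.000005·0.200000=0.0000; V=0.499994+0.000005+0.000001=0.5000
k=9 load: inc=0.000001, refl=0.000001·0.200000=0.0000; V=0.499999+0.000001+0.000000=0.5000

0 0 source 0.4000
1 5 load 0.4800
2 10 source 0.4960
3 15 load 0.4992
4 20 source 0.4998
5 25 load 0.5000
6 30 source 0.5000
7 35 load 0.5000
8 40 source 0.5000
9 45 load 0.5000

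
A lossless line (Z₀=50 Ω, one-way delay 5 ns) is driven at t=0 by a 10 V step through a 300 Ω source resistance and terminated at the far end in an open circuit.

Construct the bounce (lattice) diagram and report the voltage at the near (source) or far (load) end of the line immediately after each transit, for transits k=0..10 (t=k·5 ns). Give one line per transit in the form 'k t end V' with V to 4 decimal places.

0 0 source 1.4286
1 5 load 2.8571
2 10 source 3.8776
3 15 load 4.8980
4 20 source 5.6268
5 25 load 6.3557
6 30 source 6.8763
7 35 load 7.3969
8 40 source 7.7688
9 45 load 8.1407
10 50 source 8.4063

Γ_L=1.000000, Γ_S=0.714286; launch V₁=10·50/350=1.428571
k=0 src: V=1.4286
k=1 load: inc=1.428571, refl=1.428571·1.000000=1.4286; V=0.000000+1.428571+1.428571=2.8571
k=2 src: inc=1.428571, refl=1.428571·0.714286=1.0204; V=1.428571+1.428571+1.020408=3.8776
k=3 load: inc=1.020408, refl=1.020408·1.000000=1.0204; V=2.857143+1.020408+1.020408=4.8980
k=4 src: inc=1.020408, refl=1.020408·0.714286=0.7289; V=3.877551+1.020408+0.728863=5.6268
k=5 load: inc=0.728863, refl=0.728863·1.000000=0.7289; V=4.897959+0.728863+0.728863=6.3557
k=6 src: inc=0.728863, refl=0.728863·0.714286=0.5206; V=5.626822+0.728863+0.520616=6.8763
k=7 load: inc=0.520616, refl=0.520616·1.000000=0.5206; V=6.355685+0.520616+0.520616=7.3969
k=8 src: inc=0.520616, refl=0.520616·0.714286=0.3719; V=6.876302+0.520616+0.371869=7.7688
k=9 load: inc=0.371869, refl=0.371869·1.000000=0.3719; V=7.396918+0.371869+0.371869=8.1407
k=10 src: inc=0.371869, refl=0.371869·0.714286=0.2656; V=7.768787+0.371869+0.265621=8.4063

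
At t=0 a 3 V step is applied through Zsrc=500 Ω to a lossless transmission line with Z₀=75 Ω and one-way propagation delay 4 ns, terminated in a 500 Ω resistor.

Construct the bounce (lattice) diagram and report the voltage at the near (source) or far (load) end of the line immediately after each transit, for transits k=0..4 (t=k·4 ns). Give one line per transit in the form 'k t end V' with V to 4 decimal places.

0 0 source 0.3913
1 4 load 0.6805
2 8 source 0.8943
3 12 load 1.0523
4 16 source 1.1691

Γ_L=0.739130, Γ_S=0.739130; launch V₁=3·75/575=0.391304
k=0 src: V=0.3913
k=1 load: inc=0.391304, refl=0.391304·0.739130=0.2892; V=0.000000+0.391304+0.289225=0.6805
k=2 src: inc=0.289225, refl=0.289225·0.739130=0.2138; V=0.391304+0.289225+0.213775=0.8943
k=3 load: inc=0.213775, refl=0.213775·0.739130=0.1580; V=0.680529+0.213775+0.158008=1.0523
k=4 src: inc=0.158008, refl=0.158008·0.739130=0.1168; V=0.894304+0.158008+0.116788=1.1691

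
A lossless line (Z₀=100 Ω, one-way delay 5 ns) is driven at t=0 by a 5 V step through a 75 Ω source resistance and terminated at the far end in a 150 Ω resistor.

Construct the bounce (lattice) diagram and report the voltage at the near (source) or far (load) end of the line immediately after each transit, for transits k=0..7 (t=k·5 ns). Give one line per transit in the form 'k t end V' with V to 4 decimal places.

0 0 source 2.8571
1 5 load 3.4286
2 10 source 3.3469
3 15 load 3.3306
4 20 source 3.3329
5 25 load 3.3334
6 30 source 3.3333
7 35 load 3.3333

Γ_L=0.200000, Γ_S=-0.142857; launch V₁=5·100/175=2.857143
k=0 src: V=2.8571
k=1 load: inc=2.857143, refl=2.857143·0.200000=0.5714; V=0.000000+2.857143+0.571429=3.4286
k=2 src: inc=0.571429, refl=0.571429·-0.142857=-0.0816; V=2.857143+0.571429+-0.081633=3.3469
k=3 load: inc=-0.081633, refl=-0.081633·0.200000=-0.0163; V=3.428571+-0.081633+-0.016327=3.3306
k=4 src: inc=-0.016327, refl=-0.016327·-0.142857=0.0023; V=3.346939+-0.016327+0.002332=3.3329
k=5 load: inc=0.002332, refl=0.002332·0.200000=0.0005; V=3.330612+0.002332+0.000466=3.3334
k=6 src: inc=0.000466, refl=0.000466·-0.142857=-0.0001; V=3.332945+0.000466+-0.000067=3.3333
k=7 load: inc=-0.000067, refl=-0.000067·0.200000=-0.0000; V=3.333411+-0.000067+-0.000013=3.3333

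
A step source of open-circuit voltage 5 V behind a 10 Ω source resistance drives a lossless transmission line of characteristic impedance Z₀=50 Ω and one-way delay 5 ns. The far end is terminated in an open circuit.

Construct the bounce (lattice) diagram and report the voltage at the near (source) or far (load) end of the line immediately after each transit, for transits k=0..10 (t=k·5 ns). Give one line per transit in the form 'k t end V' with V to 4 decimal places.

Γ_L=1.000000, Γ_S=-0.666667; launch V₁=5·50/60=4.166667
k=0 src: V=4.1667
k=1 load: inc=4.166667, refl=4.166667·1.000000=4.1667; V=0.000000+4.166667+4.166667=8.3333
k=2 src: inc=4.166667, refl=4.166667·-0.666667=-2.7778; V=4.166667+4.166667+-2.777778=5.5556
k=3 load: inc=-2.777778, refl=-2.777778·1.000000=-2.7778; V=8.333333+-2.777778+-2.777778=2.7778
k=4 src: inc=-2.777778, refl=-2.777778·-0.666667=1.8519; V=5.555556+-2.777778+1.851852=4.6296
k=5 load: inc=1.851852, refl=1.851852·1.000000=1.8519; V=2.777778+1.851852+1.851852=6.4815
k=6 src: inc=1.851852, refl=1.851852·-0.666667=-1.2346; V=4.629630+1.851852+-1.234568=5.2469
k=7 load: inc=-1.234568, refl=-1.234568·1.000000=-1.2346; V=6.481481+-1.234568+-1.234568=4.0123
k=8 src: inc=-1.234568, refl=-1.234568·-0.666667=0.8230; V=5.246914+-1.234568+0.823045=4.8354
k=9 load: inc=0.823045, refl=0.823045·1.000000=0.8230; V=4.012346+0.823045+0.823045=5.6584
k=10 src: inc=0.823045, refl=0.823045·-0.666667=-0.5487; V=4.835391+0.823045+-0.548697=5.1097

0 0 source 4.1667
1 5 load 8.3333
2 10 source 5.5556
3 15 load 2.7778
4 20 source 4.6296
5 25 load 6.4815
6 30 source 5.2469
7 35 load 4.0123
8 40 source 4.8354
9 45 load 5.6584
10 50 source 5.1097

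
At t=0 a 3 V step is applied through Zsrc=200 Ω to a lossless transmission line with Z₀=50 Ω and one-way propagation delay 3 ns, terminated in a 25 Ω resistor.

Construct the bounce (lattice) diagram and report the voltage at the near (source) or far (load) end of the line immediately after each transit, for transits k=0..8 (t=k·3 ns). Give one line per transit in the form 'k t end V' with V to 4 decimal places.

Γ_L=-0.333333, Γ_S=0.600000; launch V₁=3·50/250=0.600000
k=0 src: V=0.6000
k=1 load: inc=0.600000, refl=0.600000·-0.333333=-0.2000; V=0.000000+0.600000+-0.200000=0.4000
k=2 src: inc=-0.200000, refl=-0.200000·0.600000=-0.1200; V=0.600000+-0.200000+-0.120000=0.2800
k=3 load: inc=-0.120000, refl=-0.120000·-0.333333=0.0400; V=0.400000+-0.120000+0.040000=0.3200
k=4 src: inc=0.040000, refl=0.040000·0.600000=0.0240; V=0.280000+0.040000+0.024000=0.3440
k=5 load: inc=0.024000, refl=0.024000·-0.333333=-0.0080; V=0.320000+0.024000+-0.008000=0.3360
k=6 src: inc=-0.008000, refl=-0.008000·0.600000=-0.0048; V=0.344000+-0.008000+-0.004800=0.3312
k=7 load: inc=-0.004800, refl=-0.004800·-0.333333=0.0016; V=0.336000+-0.004800+0.001600=0.3328
k=8 src: inc=0.001600, refl=0.001600·0.600000=0.0010; V=0.331200+0.001600+0.000960=0.3338

0 0 source 0.6000
1 3 load 0.4000
2 6 source 0.2800
3 9 load 0.3200
4 12 source 0.3440
5 15 load 0.3360
6 18 source 0.3312
7 21 load 0.3328
8 24 source 0.3338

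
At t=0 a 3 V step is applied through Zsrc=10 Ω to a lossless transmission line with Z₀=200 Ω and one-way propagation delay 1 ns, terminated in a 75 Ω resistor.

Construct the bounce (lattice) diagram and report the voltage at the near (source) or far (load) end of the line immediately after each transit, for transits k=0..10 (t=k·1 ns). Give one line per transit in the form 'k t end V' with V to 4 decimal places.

Γ_L=-0.454545, Γ_S=-0.904762; launch V₁=3·200/210=2.857143
k=0 src: V=2.8571
k=1 load: inc=2.857143, refl=2.857143·-0.454545=-1.2987; V=0.000000+2.857143+-1.298701=1.5584
k=2 src: inc=-1.298701, refl=-1.298701·-0.904762=1.1750; V=2.857143+-1.298701+1.175015=2.7335
k=3 load: inc=1.175015, refl=1.175015·-0.454545=-0.5341; V=1.558442+1.175015+-0.534098=2.1994
k=4 src: inc=-0.534098, refl=-0.534098·-0.904762=0.4832; V=2.733457+-0.534098+0.483231=2.6826
k=5 load: inc=0.483231, refl=0.483231·-0.454545=-0.2197; V=2.199359+0.483231+-0.219651=2.4629
k=6 src: inc=-0.219651, refl=-0.219651·-0.904762=0.1987; V=2.682591+-0.219651+0.198732=2.6617
k=7 load: inc=0.198732, refl=0.198732·-0.454545=-0.0903; V=2.462940+0.198732+-0.090333=2.5713
k=8 src: inc=-0.090333, refl=-0.090333·-0.904762=0.0817; V=2.661671+-0.090333+0.081729=2.6531
k=9 load: inc=0.081729, refl=0.081729·-0.454545=-0.0371; V=2.571339+0.081729+-0.037150=2.6159
k=10 src: inc=-0.037150, refl=-0.037150·-0.904762=0.0336; V=2.653068+-0.037150+0.033612=2.6495

0 0 source 2.8571
1 1 load 1.5584
2 2 source 2.7335
3 3 load 2.1994
4 4 source 2.6826
5 5 load 2.4629
6 6 source 2.6617
7 7 load 2.5713
8 8 source 2.6531
9 9 load 2.6159
10 10 source 2.6495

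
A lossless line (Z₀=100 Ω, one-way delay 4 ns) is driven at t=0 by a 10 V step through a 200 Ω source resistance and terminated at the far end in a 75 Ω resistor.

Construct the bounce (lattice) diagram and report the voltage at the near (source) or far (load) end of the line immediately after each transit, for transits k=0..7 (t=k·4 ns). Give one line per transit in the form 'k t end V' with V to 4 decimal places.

0 0 source 3.3333
1 4 load 2.8571
2 8 source 2.6984
3 12 load 2.7211
4 16 source 2.7286
5 20 load 2.7276
6 24 source 2.7272
7 28 load 2.7273

Γ_L=-0.142857, Γ_S=0.333333; launch V₁=10·100/300=3.333333
k=0 src: V=3.3333
k=1 load: inc=3.333333, refl=3.333333·-0.142857=-0.4762; V=0.000000+3.333333+-0.476190=2.8571
k=2 src: inc=-0.476190, refl=-0.476190·0.333333=-0.1587; V=3.333333+-0.476190+-0.158730=2.6984
k=3 load: inc=-0.158730, refl=-0.158730·-0.142857=0.0227; V=2.857143+-0.158730+0.022676=2.7211
k=4 src: inc=0.022676, refl=0.022676·0.333333=0.0076; V=2.698413+0.022676+0.007559=2.7286
k=5 load: inc=0.007559, refl=0.007559·-0.142857=-0.0011; V=2.721088+0.007559+-0.001080=2.7276
k=6 src: inc=-0.001080, refl=-0.001080·0.333333=-0.0004; V=2.728647+-0.001080+-0.000360=2.7272
k=7 load: inc=-0.000360, refl=-0.000360·-0.142857=0.0001; V=2.727567+-0.000360+0.000051=2.7273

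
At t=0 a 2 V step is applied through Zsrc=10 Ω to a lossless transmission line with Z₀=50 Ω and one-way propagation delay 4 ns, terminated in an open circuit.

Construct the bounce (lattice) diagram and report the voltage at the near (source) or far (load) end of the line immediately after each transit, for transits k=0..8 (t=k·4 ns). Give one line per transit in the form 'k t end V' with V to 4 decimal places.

0 0 source 1.6667
1 4 load 3.3333
2 8 source 2.2222
3 12 load 1.1111
4 16 source 1.8519
5 20 load 2.5926
6 24 source 2.0988
7 28 load 1.6049
8 32 source 1.9342

Γ_L=1.000000, Γ_S=-0.666667; launch V₁=2·50/60=1.666667
k=0 src: V=1.6667
k=1 load: inc=1.666667, refl=1.666667·1.000000=1.6667; V=0.000000+1.666667+1.666667=3.3333
k=2 src: inc=1.666667, refl=1.666667·-0.666667=-1.1111; V=1.666667+1.666667+-1.111111=2.2222
k=3 load: inc=-1.111111, refl=-1.111111·1.000000=-1.1111; V=3.333333+-1.111111+-1.111111=1.1111
k=4 src: inc=-1.111111, refl=-1.111111·-0.666667=0.7407; V=2.222222+-1.111111+0.740741=1.8519
k=5 load: inc=0.740741, refl=0.740741·1.000000=0.7407; V=1.111111+0.740741+0.740741=2.5926
k=6 src: inc=0.740741, refl=0.740741·-0.666667=-0.4938; V=1.851852+0.740741+-0.493827=2.0988
k=7 load: inc=-0.493827, refl=-0.493827·1.000000=-0.4938; V=2.592593+-0.493827+-0.493827=1.6049
k=8 src: inc=-0.493827, refl=-0.493827·-0.666667=0.3292; V=2.098765+-0.493827+0.329218=1.9342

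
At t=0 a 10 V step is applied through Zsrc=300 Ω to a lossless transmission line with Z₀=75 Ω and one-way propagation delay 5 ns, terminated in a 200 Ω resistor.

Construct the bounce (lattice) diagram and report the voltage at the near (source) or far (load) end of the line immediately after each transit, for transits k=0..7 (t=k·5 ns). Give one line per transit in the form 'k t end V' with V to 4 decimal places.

Γ_L=0.454545, Γ_S=0.600000; launch V₁=10·75/375=2.000000
k=0 src: V=2.0000
k=1 load: inc=2.000000, refl=2.000000·0.454545=0.9091; V=0.000000+2.000000+0.909091=2.9091
k=2 src: inc=0.909091, refl=0.909091·0.600000=0.5455; V=2.000000+0.909091+0.545455=3.4545
k=3 load: inc=0.545455, refl=0.545455·0.454545=0.2479; V=2.909091+0.545455+0.247934=3.7025
k=4 src: inc=0.247934, refl=0.247934·0.600000=0.1488; V=3.454545+0.247934+0.148760=3.8512
k=5 load: inc=0.148760, refl=0.148760·0.454545=0.0676; V=3.702479+0.148760+0.067618=3.9189
k=6 src: inc=0.067618, refl=0.067618·0.600000=0.0406; V=3.851240+0.067618+0.040571=3.9594
k=7 load: inc=0.040571, refl=0.040571·0.454545=0.0184; V=3.918858+0.040571+0.018441=3.9779

0 0 source 2.0000
1 5 load 2.9091
2 10 source 3.4545
3 15 load 3.7025
4 20 source 3.8512
5 25 load 3.9189
6 30 source 3.9594
7 35 load 3.9779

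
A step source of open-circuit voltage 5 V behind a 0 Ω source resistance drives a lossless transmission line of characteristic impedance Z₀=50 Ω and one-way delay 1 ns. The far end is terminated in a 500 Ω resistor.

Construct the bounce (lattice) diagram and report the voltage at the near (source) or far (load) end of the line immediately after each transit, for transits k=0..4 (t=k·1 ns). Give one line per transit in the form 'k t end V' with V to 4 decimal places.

Γ_L=0.818182, Γ_S=-1.000000; launch V₁=5·50/50=5.000000
k=0 src: V=5.0000
k=1 load: inc=5.000000, refl=5.000000·0.818182=4.0909; V=0.000000+5.000000+4.090909=9.0909
k=2 src: inc=4.090909, refl=4.090909·-1.000000=-4.0909; V=5.000000+4.090909+-4.090909=5.0000
k=3 load: inc=-4.090909, refl=-4.090909·0.818182=-3.3471; V=9.090909+-4.090909+-3.347107=1.6529
k=4 src: inc=-3.347107, refl=-3.347107·-1.000000=3.3471; V=5.000000+-3.347107+3.347107=5.0000

0 0 source 5.0000
1 1 load 9.0909
2 2 source 5.0000
3 3 load 1.6529
4 4 source 5.0000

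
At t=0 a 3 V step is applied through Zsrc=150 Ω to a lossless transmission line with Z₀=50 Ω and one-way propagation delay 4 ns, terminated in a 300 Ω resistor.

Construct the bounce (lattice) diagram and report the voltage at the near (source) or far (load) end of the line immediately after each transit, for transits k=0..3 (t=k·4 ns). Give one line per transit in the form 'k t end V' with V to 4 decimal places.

0 0 source 0.7500
1 4 load 1.2857
2 8 source 1.5536
3 12 load 1.7449

Γ_L=0.714286, Γ_S=0.500000; launch V₁=3·50/200=0.750000
k=0 src: V=0.7500
k=1 load: inc=0.750000, refl=0.750000·0.714286=0.5357; V=0.000000+0.750000+0.535714=1.2857
k=2 src: inc=0.535714, refl=0.535714·0.500000=0.2679; V=0.750000+0.535714+0.267857=1.5536
k=3 load: inc=0.267857, refl=0.267857·0.714286=0.1913; V=1.285714+0.267857+0.191327=1.7449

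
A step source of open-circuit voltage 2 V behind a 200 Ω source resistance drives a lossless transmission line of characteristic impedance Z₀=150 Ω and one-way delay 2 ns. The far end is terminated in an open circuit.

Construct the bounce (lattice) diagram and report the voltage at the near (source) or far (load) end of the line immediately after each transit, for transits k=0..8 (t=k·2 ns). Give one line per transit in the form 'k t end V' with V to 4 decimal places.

0 0 source 0.8571
1 2 load 1.7143
2 4 source 1.8367
3 6 load 1.9592
4 8 source 1.9767
5 10 load 1.9942
6 12 source 1.9967
7 14 load 1.9992
8 16 source 1.9995

Γ_L=1.000000, Γ_S=0.142857; launch V₁=2·150/350=0.857143
k=0 src: V=0.8571
k=1 load: inc=0.857143, refl=0.857143·1.000000=0.8571; V=0.000000+0.857143+0.857143=1.7143
k=2 src: inc=0.857143, refl=0.857143·0.142857=0.1224; V=0.857143+0.857143+0.122449=1.8367
k=3 load: inc=0.122449, refl=0.122449·1.000000=0.1224; V=1.714286+0.122449+0.122449=1.9592
k=4 src: inc=0.122449, refl=0.122449·0.142857=0.0175; V=1.836735+0.122449+0.017493=1.9767
k=5 load: inc=0.017493, refl=0.017493·1.000000=0.0175; V=1.959184+0.017493+0.017493=1.9942
k=6 src: inc=0.017493, refl=0.017493·0.142857=0.0025; V=1.976676+0.017493+0.002499=1.9967
k=7 load: inc=0.002499, refl=0.002499·1.000000=0.0025; V=1.994169+0.002499+0.002499=1.9992
k=8 src: inc=0.002499, refl=0.002499·0.142857=0.0004; V=1.996668+0.002499+0.000357=1.9995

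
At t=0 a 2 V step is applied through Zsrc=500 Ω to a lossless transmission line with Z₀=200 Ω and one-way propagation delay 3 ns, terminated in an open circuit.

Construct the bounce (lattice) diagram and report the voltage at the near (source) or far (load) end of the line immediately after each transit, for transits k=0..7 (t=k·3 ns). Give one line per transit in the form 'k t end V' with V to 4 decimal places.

0 0 source 0.5714
1 3 load 1.1429
2 6 source 1.3878
3 9 load 1.6327
4 12 source 1.7376
5 15 load 1.8426
6 18 source 1.8875
7 21 load 1.9325

Γ_L=1.000000, Γ_S=0.428571; launch V₁=2·200/700=0.571429
k=0 src: V=0.5714
k=1 load: inc=0.571429, refl=0.571429·1.000000=0.5714; V=0.000000+0.571429+0.571429=1.1429
k=2 src: inc=0.571429, refl=0.571429·0.428571=0.2449; V=0.571429+0.571429+0.244898=1.3878
k=3 load: inc=0.244898, refl=0.244898·1.000000=0.2449; V=1.142857+0.244898+0.244898=1.6327
k=4 src: inc=0.244898, refl=0.244898·0.428571=0.1050; V=1.387755+0.244898+0.104956=1.7376
k=5 load: inc=0.104956, refl=0.104956·1.000000=0.1050; V=1.632653+0.104956+0.104956=1.8426
k=6 src: inc=0.104956, refl=0.104956·0.428571=0.0450; V=1.737609+0.104956+0.044981=1.8875
k=7 load: inc=0.044981, refl=0.044981·1.000000=0.0450; V=1.842566+0.044981+0.044981=1.9325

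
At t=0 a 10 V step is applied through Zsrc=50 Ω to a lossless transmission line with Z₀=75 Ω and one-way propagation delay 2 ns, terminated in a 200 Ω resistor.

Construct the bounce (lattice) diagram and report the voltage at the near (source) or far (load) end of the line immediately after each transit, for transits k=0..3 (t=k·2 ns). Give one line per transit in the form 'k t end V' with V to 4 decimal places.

0 0 source 6.0000
1 2 load 8.7273
2 4 source 8.1818
3 6 load 7.9339

Γ_L=0.454545, Γ_S=-0.200000; launch V₁=10·75/125=6.000000
k=0 src: V=6.0000
k=1 load: inc=6.000000, refl=6.000000·0.454545=2.7273; V=0.000000+6.000000+2.727273=8.7273
k=2 src: inc=2.727273, refl=2.727273·-0.200000=-0.5455; V=6.000000+2.727273+-0.545455=8.1818
k=3 load: inc=-0.545455, refl=-0.545455·0.454545=-0.2479; V=8.727273+-0.545455+-0.247934=7.9339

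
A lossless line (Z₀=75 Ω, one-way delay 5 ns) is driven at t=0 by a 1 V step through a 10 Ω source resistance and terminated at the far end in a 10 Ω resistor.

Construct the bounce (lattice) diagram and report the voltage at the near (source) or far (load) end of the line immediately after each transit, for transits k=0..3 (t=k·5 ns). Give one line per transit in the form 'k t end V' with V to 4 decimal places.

Γ_L=-0.764706, Γ_S=-0.764706; launch V₁=1·75/85=0.882353
k=0 src: V=0.8824
k=1 load: inc=0.882353, refl=0.882353·-0.764706=-0.6747; V=0.000000+0.882353+-0.674740=0.2076
k=2 src: inc=-0.674740, refl=-0.674740·-0.764706=0.5160; V=0.882353+-0.674740+0.515978=0.7236
k=3 load: inc=0.515978, refl=0.515978·-0.764706=-0.3946; V=0.207612+0.515978+-0.394571=0.3290

0 0 source 0.8824
1 5 load 0.2076
2 10 source 0.7236
3 15 load 0.3290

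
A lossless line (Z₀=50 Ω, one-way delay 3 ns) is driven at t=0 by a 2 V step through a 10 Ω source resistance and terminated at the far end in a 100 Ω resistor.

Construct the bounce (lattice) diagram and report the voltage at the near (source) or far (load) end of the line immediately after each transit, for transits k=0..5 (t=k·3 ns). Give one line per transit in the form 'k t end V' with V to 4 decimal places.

Γ_L=0.333333, Γ_S=-0.666667; launch V₁=2·50/60=1.666667
k=0 src: V=1.6667
k=1 load: inc=1.666667, refl=1.666667·0.333333=0.5556; V=0.000000+1.666667+0.555556=2.2222
k=2 src: inc=0.555556, refl=0.555556·-0.666667=-0.3704; V=1.666667+0.555556+-0.370370=1.8519
k=3 load: inc=-0.370370, refl=-0.370370·0.333333=-0.1235; V=2.222222+-0.370370+-0.123457=1.7284
k=4 src: inc=-0.123457, refl=-0.123457·-0.666667=0.0823; V=1.851852+-0.123457+0.082305=1.8107
k=5 load: inc=0.082305, refl=0.082305·0.333333=0.0274; V=1.728395+0.082305+0.027435=1.8381

0 0 source 1.6667
1 3 load 2.2222
2 6 source 1.8519
3 9 load 1.7284
4 12 source 1.8107
5 15 load 1.8381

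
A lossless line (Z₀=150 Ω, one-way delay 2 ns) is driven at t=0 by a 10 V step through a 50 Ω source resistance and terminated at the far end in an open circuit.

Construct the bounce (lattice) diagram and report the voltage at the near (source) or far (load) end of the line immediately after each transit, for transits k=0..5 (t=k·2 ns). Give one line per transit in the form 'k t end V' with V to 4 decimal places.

0 0 source 7.5000
1 2 load 15.0000
2 4 source 11.2500
3 6 load 7.5000
4 8 source 9.3750
5 10 load 11.2500

Γ_L=1.000000, Γ_S=-0.500000; launch V₁=10·150/200=7.500000
k=0 src: V=7.5000
k=1 load: inc=7.500000, refl=7.500000·1.000000=7.5000; V=0.000000+7.500000+7.500000=15.0000
k=2 src: inc=7.500000, refl=7.500000·-0.500000=-3.7500; V=7.500000+7.500000+-3.750000=11.2500
k=3 load: inc=-3.750000, refl=-3.750000·1.000000=-3.7500; V=15.000000+-3.750000+-3.750000=7.5000
k=4 src: inc=-3.750000, refl=-3.750000·-0.500000=1.8750; V=11.250000+-3.750000+1.875000=9.3750
k=5 load: inc=1.875000, refl=1.875000·1.000000=1.8750; V=7.500000+1.875000+1.875000=11.2500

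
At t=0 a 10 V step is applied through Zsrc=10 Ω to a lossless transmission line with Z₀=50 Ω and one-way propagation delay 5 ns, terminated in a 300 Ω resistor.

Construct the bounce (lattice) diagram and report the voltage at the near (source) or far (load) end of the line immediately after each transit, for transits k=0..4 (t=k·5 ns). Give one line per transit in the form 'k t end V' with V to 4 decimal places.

0 0 source 8.3333
1 5 load 14.2857
2 10 source 10.3175
3 15 load 7.4830
4 20 source 9.3726

Γ_L=0.714286, Γ_S=-0.666667; launch V₁=10·50/60=8.333333
k=0 src: V=8.3333
k=1 load: inc=8.333333, refl=8.333333·0.714286=5.9524; V=0.000000+8.333333+5.952381=14.2857
k=2 src: inc=5.952381, refl=5.952381·-0.666667=-3.9683; V=8.333333+5.952381+-3.968254=10.3175
k=3 load: inc=-3.968254, refl=-3.968254·0.714286=-2.8345; V=14.285714+-3.968254+-2.834467=7.4830
k=4 src: inc=-2.834467, refl=-2.834467·-0.666667=1.8896; V=10.317460+-2.834467+1.889645=9.3726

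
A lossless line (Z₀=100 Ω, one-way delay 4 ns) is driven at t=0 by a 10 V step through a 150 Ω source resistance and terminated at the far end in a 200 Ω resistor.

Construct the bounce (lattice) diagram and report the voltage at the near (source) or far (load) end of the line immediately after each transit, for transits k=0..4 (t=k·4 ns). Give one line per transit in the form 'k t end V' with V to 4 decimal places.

Γ_L=0.333333, Γ_S=0.200000; launch V₁=10·100/250=4.000000
k=0 src: V=4.0000
k=1 load: inc=4.000000, refl=4.000000·0.333333=1.3333; V=0.000000+4.000000+1.333333=5.3333
k=2 src: inc=1.333333, refl=1.333333·0.200000=0.2667; V=4.000000+1.333333+0.266667=5.6000
k=3 load: inc=0.266667, refl=0.266667·0.333333=0.0889; V=5.333333+0.266667+0.088889=5.6889
k=4 src: inc=0.088889, refl=0.088889·0.200000=0.0178; V=5.600000+0.088889+0.017778=5.7067

0 0 source 4.0000
1 4 load 5.3333
2 8 source 5.6000
3 12 load 5.6889
4 16 source 5.7067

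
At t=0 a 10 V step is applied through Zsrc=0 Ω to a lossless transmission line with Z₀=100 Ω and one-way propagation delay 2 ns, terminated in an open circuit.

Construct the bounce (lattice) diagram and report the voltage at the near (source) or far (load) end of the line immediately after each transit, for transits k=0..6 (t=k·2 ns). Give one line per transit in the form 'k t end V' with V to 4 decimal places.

Γ_L=1.000000, Γ_S=-1.000000; launch V₁=10·100/100=10.000000
k=0 src: V=10.0000
k=1 load: inc=10.000000, refl=10.000000·1.000000=10.0000; V=0.000000+10.000000+10.000000=20.0000
k=2 src: inc=10.000000, refl=10.000000·-1.000000=-10.0000; V=10.000000+10.000000+-10.000000=10.0000
k=3 load: inc=-10.000000, refl=-10.000000·1.000000=-10.0000; V=20.000000+-10.000000+-10.000000=0.0000
k=4 src: inc=-10.000000, refl=-10.000000·-1.000000=10.0000; V=10.000000+-10.000000+10.000000=10.0000
k=5 load: inc=10.000000, refl=10.000000·1.000000=10.0000; V=0.000000+10.000000+10.000000=20.0000
k=6 src: inc=10.000000, refl=10.000000·-1.000000=-10.0000; V=10.000000+10.000000+-10.000000=10.0000

0 0 source 10.0000
1 2 load 20.0000
2 4 source 10.0000
3 6 load 0.0000
4 8 source 10.0000
5 10 load 20.0000
6 12 source 10.0000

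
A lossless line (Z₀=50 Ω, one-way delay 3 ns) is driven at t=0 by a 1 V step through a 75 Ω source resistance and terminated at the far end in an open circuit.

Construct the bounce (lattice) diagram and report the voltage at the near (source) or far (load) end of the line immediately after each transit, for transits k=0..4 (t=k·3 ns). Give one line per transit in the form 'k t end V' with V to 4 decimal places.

Γ_L=1.000000, Γ_S=0.200000; launch V₁=1·50/125=0.400000
k=0 src: V=0.4000
k=1 load: inc=0.400000, refl=0.400000·1.000000=0.4000; V=0.000000+0.400000+0.400000=0.8000
k=2 src: inc=0.400000, refl=0.400000·0.200000=0.0800; V=0.400000+0.400000+0.080000=0.8800
k=3 load: inc=0.080000, refl=0.080000·1.000000=0.0800; V=0.800000+0.080000+0.080000=0.9600
k=4 src: inc=0.080000, refl=0.080000·0.200000=0.0160; V=0.880000+0.080000+0.016000=0.9760

0 0 source 0.4000
1 3 load 0.8000
2 6 source 0.8800
3 9 load 0.9600
4 12 source 0.9760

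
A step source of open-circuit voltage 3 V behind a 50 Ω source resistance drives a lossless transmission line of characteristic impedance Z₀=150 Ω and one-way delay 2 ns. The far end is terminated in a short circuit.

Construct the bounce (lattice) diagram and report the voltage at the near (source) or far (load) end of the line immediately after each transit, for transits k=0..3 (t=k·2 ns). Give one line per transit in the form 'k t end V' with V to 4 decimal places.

Γ_L=-1.000000, Γ_S=-0.500000; launch V₁=3·150/200=2.250000
k=0 src: V=2.2500
k=1 load: inc=2.250000, refl=2.250000·-1.000000=-2.2500; V=0.000000+2.250000+-2.250000=0.0000
k=2 src: inc=-2.250000, refl=-2.250000·-0.500000=1.1250; V=2.250000+-2.250000+1.125000=1.1250
k=3 load: inc=1.125000, refl=1.125000·-1.000000=-1.1250; V=0.000000+1.125000+-1.125000=0.0000

0 0 source 2.2500
1 2 load 0.0000
2 4 source 1.1250
3 6 load 0.0000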